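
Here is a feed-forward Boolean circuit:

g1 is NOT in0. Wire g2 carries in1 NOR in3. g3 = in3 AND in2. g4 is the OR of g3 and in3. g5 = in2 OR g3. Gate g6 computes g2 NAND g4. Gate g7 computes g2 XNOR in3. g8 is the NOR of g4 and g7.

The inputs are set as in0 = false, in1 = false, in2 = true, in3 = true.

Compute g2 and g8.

g2 = in1 NOR in3 = false NOR true = false
g3 = in3 AND in2 = true AND true = true
g4 = g3 OR in3 = true OR true = true
g7 = g2 XNOR in3 = false XNOR true = false
g8 = g4 NOR g7 = true NOR false = false

g2 = false, g8 = false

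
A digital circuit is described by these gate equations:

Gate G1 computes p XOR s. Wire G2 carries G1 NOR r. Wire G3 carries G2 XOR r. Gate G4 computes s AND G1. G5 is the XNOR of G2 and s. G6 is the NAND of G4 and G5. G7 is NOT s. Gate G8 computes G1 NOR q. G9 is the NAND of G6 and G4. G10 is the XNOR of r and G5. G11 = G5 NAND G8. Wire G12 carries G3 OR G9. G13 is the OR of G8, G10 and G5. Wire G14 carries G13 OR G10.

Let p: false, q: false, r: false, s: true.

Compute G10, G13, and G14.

G10 = true; G13 = true; G14 = true

G1 = p XOR s = false XOR true = true
G2 = G1 NOR r = true NOR false = false
G5 = G2 XNOR s = false XNOR true = false
G8 = G1 NOR q = true NOR false = false
G10 = r XNOR G5 = false XNOR false = true
G13 = G8 OR G10 OR G5 = false OR true OR false = true
G14 = G13 OR G10 = true OR true = true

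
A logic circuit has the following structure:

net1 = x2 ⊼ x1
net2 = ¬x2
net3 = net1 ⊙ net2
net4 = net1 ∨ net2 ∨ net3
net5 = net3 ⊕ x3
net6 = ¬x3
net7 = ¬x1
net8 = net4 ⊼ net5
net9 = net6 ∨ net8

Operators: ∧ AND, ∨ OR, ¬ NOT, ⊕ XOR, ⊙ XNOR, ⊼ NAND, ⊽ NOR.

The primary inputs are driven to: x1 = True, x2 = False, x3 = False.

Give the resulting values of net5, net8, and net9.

net5 = True, net8 = False, net9 = True

net1 = x2 NAND x1 = False NAND True = True
net2 = NOT x2 = NOT False = True
net3 = net1 XNOR net2 = True XNOR True = True
net4 = net1 OR net2 OR net3 = True OR True OR True = True
net5 = net3 XOR x3 = True XOR False = True
net6 = NOT x3 = NOT False = True
net8 = net4 NAND net5 = True NAND True = False
net9 = net6 OR net8 = True OR False = True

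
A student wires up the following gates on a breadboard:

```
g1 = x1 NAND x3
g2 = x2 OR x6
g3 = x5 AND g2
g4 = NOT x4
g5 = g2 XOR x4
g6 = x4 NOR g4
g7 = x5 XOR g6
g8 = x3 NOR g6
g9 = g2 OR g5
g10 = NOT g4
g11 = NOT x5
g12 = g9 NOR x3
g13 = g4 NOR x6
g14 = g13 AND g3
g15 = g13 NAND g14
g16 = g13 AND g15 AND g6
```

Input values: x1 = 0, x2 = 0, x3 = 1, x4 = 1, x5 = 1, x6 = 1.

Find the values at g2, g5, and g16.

g2 = 1  g5 = 0  g16 = 0

g2 = x2 OR x6 = 0 OR 1 = 1
g3 = x5 AND g2 = 1 AND 1 = 1
g4 = NOT x4 = NOT 1 = 0
g5 = g2 XOR x4 = 1 XOR 1 = 0
g6 = x4 NOR g4 = 1 NOR 0 = 0
g13 = g4 NOR x6 = 0 NOR 1 = 0
g14 = g13 AND g3 = 0 AND 1 = 0
g15 = g13 NAND g14 = 0 NAND 0 = 1
g16 = g13 AND g15 AND g6 = 0 AND 1 AND 0 = 0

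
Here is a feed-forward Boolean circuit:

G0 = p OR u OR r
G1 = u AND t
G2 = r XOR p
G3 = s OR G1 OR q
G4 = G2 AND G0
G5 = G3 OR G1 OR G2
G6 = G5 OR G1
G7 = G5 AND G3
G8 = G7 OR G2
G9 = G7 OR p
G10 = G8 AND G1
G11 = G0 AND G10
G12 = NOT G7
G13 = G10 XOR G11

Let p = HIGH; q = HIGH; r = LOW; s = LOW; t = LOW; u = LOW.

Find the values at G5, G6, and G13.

G0 = p OR u OR r = HIGH OR LOW OR LOW = HIGH
G1 = u AND t = LOW AND LOW = LOW
G2 = r XOR p = LOW XOR HIGH = HIGH
G3 = s OR G1 OR q = LOW OR LOW OR HIGH = HIGH
G5 = G3 OR G1 OR G2 = HIGH OR LOW OR HIGH = HIGH
G6 = G5 OR G1 = HIGH OR LOW = HIGH
G7 = G5 AND G3 = HIGH AND HIGH = HIGH
G8 = G7 OR G2 = HIGH OR HIGH = HIGH
G10 = G8 AND G1 = HIGH AND LOW = LOW
G11 = G0 AND G10 = HIGH AND LOW = LOW
G13 = G10 XOR G11 = LOW XOR LOW = LOW

G5 = HIGH; G6 = HIGH; G13 = LOW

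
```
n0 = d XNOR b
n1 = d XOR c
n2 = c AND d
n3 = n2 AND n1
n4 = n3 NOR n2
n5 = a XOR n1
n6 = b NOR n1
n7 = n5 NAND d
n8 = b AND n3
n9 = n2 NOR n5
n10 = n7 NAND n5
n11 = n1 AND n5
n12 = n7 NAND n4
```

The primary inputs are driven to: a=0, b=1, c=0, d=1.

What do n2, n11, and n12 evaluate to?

n1 = d XOR c = 1 XOR 0 = 1
n2 = c AND d = 0 AND 1 = 0
n3 = n2 AND n1 = 0 AND 1 = 0
n4 = n3 NOR n2 = 0 NOR 0 = 1
n5 = a XOR n1 = 0 XOR 1 = 1
n7 = n5 NAND d = 1 NAND 1 = 0
n11 = n1 AND n5 = 1 AND 1 = 1
n12 = n7 NAND n4 = 0 NAND 1 = 1

n2 = 0, n11 = 1, n12 = 1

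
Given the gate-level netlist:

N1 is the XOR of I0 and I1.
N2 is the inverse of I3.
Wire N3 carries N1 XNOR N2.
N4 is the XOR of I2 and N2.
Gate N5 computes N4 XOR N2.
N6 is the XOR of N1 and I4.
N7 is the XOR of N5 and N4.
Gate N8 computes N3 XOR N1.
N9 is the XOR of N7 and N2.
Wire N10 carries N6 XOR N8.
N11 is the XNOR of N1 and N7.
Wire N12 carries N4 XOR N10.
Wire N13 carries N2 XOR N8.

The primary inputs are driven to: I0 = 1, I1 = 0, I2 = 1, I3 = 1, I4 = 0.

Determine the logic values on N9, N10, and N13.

N9 = 0, N10 = 0, N13 = 1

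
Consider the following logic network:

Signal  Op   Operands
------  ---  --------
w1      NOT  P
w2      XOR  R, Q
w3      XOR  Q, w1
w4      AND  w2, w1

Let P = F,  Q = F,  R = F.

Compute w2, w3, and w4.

w1 = NOT P = NOT F = T
w2 = R XOR Q = F XOR F = F
w3 = Q XOR w1 = F XOR T = T
w4 = w2 AND w1 = F AND T = F

w2 = F; w3 = T; w4 = F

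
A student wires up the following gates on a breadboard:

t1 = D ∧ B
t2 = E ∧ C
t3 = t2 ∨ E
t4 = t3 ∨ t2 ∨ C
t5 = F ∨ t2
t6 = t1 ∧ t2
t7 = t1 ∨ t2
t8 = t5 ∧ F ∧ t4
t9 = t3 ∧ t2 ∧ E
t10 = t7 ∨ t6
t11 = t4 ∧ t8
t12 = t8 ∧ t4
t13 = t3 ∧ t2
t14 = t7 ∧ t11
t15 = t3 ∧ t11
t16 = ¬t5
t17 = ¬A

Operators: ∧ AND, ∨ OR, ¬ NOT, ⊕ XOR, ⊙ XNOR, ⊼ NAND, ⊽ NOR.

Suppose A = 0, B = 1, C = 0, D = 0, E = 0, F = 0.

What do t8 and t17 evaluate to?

t2 = E AND C = 0 AND 0 = 0
t3 = t2 OR E = 0 OR 0 = 0
t4 = t3 OR t2 OR C = 0 OR 0 OR 0 = 0
t5 = F OR t2 = 0 OR 0 = 0
t8 = t5 AND F AND t4 = 0 AND 0 AND 0 = 0
t17 = NOT A = NOT 0 = 1

t8 = 0, t17 = 1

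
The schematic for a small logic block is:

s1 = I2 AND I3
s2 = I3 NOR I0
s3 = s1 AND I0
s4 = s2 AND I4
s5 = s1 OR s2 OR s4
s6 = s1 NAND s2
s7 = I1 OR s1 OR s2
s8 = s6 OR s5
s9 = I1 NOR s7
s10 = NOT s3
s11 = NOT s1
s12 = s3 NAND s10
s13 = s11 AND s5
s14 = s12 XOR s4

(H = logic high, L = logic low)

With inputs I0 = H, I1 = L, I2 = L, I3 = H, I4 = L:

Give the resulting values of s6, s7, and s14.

s6 = H  s7 = L  s14 = H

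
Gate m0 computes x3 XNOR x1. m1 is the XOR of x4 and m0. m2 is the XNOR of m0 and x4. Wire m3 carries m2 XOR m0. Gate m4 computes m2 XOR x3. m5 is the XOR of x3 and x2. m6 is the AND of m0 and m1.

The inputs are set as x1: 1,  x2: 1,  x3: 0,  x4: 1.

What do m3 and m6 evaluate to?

m3 = 0, m6 = 0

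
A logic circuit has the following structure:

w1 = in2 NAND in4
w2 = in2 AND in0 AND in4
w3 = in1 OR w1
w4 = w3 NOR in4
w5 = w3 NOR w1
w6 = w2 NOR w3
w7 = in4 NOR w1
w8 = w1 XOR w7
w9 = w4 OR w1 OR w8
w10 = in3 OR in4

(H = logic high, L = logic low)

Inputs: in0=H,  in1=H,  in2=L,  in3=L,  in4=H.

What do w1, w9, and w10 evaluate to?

w1 = H, w9 = H, w10 = H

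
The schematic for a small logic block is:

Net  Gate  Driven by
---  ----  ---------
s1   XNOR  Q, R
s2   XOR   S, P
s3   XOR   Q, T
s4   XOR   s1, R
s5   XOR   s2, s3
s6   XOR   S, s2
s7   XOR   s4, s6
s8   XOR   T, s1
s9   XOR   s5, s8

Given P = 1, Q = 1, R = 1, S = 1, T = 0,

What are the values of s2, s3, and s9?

s1 = Q XNOR R = 1 XNOR 1 = 1
s2 = S XOR P = 1 XOR 1 = 0
s3 = Q XOR T = 1 XOR 0 = 1
s5 = s2 XOR s3 = 0 XOR 1 = 1
s8 = T XOR s1 = 0 XOR 1 = 1
s9 = s5 XOR s8 = 1 XOR 1 = 0

s2 = 0; s3 = 1; s9 = 0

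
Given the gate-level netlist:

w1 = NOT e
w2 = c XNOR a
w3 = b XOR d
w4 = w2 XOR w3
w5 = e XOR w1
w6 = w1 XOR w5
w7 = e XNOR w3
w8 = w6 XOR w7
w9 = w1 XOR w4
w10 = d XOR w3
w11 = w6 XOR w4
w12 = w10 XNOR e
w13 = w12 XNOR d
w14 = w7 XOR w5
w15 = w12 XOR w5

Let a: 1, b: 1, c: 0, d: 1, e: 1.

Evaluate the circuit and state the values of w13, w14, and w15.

w13 = 1, w14 = 1, w15 = 0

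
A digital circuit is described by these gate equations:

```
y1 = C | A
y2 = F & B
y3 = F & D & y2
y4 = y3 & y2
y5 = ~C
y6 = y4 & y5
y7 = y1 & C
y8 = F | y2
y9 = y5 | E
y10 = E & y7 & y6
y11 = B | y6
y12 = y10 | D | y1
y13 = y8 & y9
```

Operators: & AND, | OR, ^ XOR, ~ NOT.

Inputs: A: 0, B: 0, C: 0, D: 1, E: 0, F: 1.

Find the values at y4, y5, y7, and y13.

y4 = 0, y5 = 1, y7 = 0, y13 = 1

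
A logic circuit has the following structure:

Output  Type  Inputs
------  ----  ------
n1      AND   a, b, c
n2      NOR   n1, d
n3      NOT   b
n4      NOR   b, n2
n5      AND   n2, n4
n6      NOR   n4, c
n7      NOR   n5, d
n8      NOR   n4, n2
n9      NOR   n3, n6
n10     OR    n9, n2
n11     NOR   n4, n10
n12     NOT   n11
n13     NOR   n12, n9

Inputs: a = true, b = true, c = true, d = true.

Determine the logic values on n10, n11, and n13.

n1 = a AND b AND c = true AND true AND true = true
n2 = n1 NOR d = true NOR true = false
n3 = NOT b = NOT true = false
n4 = b NOR n2 = true NOR false = false
n6 = n4 NOR c = false NOR true = false
n9 = n3 NOR n6 = false NOR false = true
n10 = n9 OR n2 = true OR false = true
n11 = n4 NOR n10 = false NOR true = false
n12 = NOT n11 = NOT false = true
n13 = n12 NOR n9 = true NOR true = false

n10 = true, n11 = false, n13 = false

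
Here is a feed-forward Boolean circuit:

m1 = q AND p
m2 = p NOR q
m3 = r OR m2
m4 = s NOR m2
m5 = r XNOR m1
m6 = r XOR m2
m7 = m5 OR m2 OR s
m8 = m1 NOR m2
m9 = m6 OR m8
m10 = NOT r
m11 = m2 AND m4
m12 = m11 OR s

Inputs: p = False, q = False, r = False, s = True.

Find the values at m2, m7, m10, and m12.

m1 = q AND p = False AND False = False
m2 = p NOR q = False NOR False = True
m4 = s NOR m2 = True NOR True = False
m5 = r XNOR m1 = False XNOR False = True
m7 = m5 OR m2 OR s = True OR True OR True = True
m10 = NOT r = NOT False = True
m11 = m2 AND m4 = True AND False = False
m12 = m11 OR s = False OR True = True

m2 = True, m7 = True, m10 = True, m12 = True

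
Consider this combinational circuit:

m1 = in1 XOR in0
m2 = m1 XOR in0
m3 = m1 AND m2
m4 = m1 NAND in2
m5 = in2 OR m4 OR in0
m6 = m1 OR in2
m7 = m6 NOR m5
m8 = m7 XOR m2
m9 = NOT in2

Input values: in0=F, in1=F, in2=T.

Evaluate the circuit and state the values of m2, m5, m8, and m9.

m2 = F, m5 = T, m8 = F, m9 = F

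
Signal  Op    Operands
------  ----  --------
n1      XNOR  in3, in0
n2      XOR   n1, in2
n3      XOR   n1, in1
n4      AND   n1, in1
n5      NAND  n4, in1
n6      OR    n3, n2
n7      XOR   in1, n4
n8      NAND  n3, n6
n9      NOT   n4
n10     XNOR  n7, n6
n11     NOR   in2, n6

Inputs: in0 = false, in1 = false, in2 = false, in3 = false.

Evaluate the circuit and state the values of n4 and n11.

n4 = false, n11 = false

n1 = in3 XNOR in0 = false XNOR false = true
n2 = n1 XOR in2 = true XOR false = true
n3 = n1 XOR in1 = true XOR false = true
n4 = n1 AND in1 = true AND false = false
n6 = n3 OR n2 = true OR true = true
n11 = in2 NOR n6 = false NOR true = false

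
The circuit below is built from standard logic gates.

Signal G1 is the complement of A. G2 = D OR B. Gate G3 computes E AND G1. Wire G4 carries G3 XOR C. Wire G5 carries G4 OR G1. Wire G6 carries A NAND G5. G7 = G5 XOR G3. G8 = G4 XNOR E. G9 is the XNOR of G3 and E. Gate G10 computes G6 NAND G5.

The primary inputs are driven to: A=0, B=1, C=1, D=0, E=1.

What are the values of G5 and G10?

G1 = NOT A = NOT 0 = 1
G3 = E AND G1 = 1 AND 1 = 1
G4 = G3 XOR C = 1 XOR 1 = 0
G5 = G4 OR G1 = 0 OR 1 = 1
G6 = A NAND G5 = 0 NAND 1 = 1
G10 = G6 NAND G5 = 1 NAND 1 = 0

G5 = 1; G10 = 0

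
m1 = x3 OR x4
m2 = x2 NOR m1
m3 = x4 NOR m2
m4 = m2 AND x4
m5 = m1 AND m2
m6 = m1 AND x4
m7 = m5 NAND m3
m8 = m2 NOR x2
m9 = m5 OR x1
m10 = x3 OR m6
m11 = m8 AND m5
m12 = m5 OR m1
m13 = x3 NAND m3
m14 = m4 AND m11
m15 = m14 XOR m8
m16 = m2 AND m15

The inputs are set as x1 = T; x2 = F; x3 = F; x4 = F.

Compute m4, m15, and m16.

m4 = F, m15 = F, m16 = F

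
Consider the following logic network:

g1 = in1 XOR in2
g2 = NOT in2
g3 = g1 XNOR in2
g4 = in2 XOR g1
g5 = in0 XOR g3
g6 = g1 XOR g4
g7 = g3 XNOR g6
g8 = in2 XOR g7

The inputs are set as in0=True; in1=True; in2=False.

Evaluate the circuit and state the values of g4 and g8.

g1 = in1 XOR in2 = True XOR False = True
g3 = g1 XNOR in2 = True XNOR False = False
g4 = in2 XOR g1 = False XOR True = True
g6 = g1 XOR g4 = True XOR True = False
g7 = g3 XNOR g6 = False XNOR False = True
g8 = in2 XOR g7 = False XOR True = True

g4 = True, g8 = True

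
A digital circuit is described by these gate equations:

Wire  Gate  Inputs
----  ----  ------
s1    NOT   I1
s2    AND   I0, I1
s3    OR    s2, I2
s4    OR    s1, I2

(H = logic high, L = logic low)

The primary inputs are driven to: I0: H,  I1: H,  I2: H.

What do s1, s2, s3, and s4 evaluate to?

s1 = L, s2 = H, s3 = H, s4 = H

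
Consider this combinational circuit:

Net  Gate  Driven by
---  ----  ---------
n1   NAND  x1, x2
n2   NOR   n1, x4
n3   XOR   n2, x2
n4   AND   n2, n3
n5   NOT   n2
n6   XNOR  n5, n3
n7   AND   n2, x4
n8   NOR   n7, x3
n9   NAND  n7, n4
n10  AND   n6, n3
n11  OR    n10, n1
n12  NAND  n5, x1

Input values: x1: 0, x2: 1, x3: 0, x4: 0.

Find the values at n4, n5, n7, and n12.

n4 = 0, n5 = 1, n7 = 0, n12 = 1

n1 = x1 NAND x2 = 0 NAND 1 = 1
n2 = n1 NOR x4 = 1 NOR 0 = 0
n3 = n2 XOR x2 = 0 XOR 1 = 1
n4 = n2 AND n3 = 0 AND 1 = 0
n5 = NOT n2 = NOT 0 = 1
n7 = n2 AND x4 = 0 AND 0 = 0
n12 = n5 NAND x1 = 1 NAND 0 = 1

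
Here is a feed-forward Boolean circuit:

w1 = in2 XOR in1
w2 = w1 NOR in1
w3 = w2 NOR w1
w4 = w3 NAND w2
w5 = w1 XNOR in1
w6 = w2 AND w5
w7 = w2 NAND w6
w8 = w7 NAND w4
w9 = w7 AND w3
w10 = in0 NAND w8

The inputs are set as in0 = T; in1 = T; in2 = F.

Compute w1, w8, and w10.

w1 = in2 XOR in1 = F XOR T = T
w2 = w1 NOR in1 = T NOR T = F
w3 = w2 NOR w1 = F NOR T = F
w4 = w3 NAND w2 = F NAND F = T
w5 = w1 XNOR in1 = T XNOR T = T
w6 = w2 AND w5 = F AND T = F
w7 = w2 NAND w6 = F NAND F = T
w8 = w7 NAND w4 = T NAND T = F
w10 = in0 NAND w8 = T NAND F = T

w1 = T, w8 = F, w10 = T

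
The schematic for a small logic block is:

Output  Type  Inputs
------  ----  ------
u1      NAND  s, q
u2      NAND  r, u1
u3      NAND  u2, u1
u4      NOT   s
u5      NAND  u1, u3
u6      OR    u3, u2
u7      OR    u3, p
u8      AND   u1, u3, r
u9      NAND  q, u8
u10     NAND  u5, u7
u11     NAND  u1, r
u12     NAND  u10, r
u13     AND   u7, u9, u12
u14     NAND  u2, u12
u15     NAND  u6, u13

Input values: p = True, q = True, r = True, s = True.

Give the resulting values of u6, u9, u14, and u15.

u1 = s NAND q = True NAND True = False
u2 = r NAND u1 = True NAND False = True
u3 = u2 NAND u1 = True NAND False = True
u5 = u1 NAND u3 = False NAND True = True
u6 = u3 OR u2 = True OR True = True
u7 = u3 OR p = True OR True = True
u8 = u1 AND u3 AND r = False AND True AND True = False
u9 = q NAND u8 = True NAND False = True
u10 = u5 NAND u7 = True NAND True = False
u12 = u10 NAND r = False NAND True = True
u13 = u7 AND u9 AND u12 = True AND True AND True = True
u14 = u2 NAND u12 = True NAND True = False
u15 = u6 NAND u13 = True NAND True = False

u6 = True  u9 = True  u14 = False  u15 = False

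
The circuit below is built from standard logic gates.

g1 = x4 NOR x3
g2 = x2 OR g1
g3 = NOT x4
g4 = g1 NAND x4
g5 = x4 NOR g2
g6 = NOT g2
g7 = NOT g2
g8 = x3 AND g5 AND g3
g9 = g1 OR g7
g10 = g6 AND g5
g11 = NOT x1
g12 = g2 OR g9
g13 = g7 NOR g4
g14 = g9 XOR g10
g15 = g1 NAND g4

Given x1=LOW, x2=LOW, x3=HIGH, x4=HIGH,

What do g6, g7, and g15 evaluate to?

g6 = HIGH, g7 = HIGH, g15 = HIGH

g1 = x4 NOR x3 = HIGH NOR HIGH = LOW
g2 = x2 OR g1 = LOW OR LOW = LOW
g4 = g1 NAND x4 = LOW NAND HIGH = HIGH
g6 = NOT g2 = NOT LOW = HIGH
g7 = NOT g2 = NOT LOW = HIGH
g15 = g1 NAND g4 = LOW NAND HIGH = HIGH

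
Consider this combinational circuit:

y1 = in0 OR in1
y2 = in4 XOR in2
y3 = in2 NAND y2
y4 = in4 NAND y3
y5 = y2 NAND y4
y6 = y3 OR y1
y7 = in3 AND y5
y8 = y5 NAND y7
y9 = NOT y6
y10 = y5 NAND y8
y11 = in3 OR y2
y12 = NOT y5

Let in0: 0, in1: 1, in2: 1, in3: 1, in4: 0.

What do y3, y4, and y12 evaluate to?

y2 = in4 XOR in2 = 0 XOR 1 = 1
y3 = in2 NAND y2 = 1 NAND 1 = 0
y4 = in4 NAND y3 = 0 NAND 0 = 1
y5 = y2 NAND y4 = 1 NAND 1 = 0
y12 = NOT y5 = NOT 0 = 1

y3 = 0, y4 = 1, y12 = 1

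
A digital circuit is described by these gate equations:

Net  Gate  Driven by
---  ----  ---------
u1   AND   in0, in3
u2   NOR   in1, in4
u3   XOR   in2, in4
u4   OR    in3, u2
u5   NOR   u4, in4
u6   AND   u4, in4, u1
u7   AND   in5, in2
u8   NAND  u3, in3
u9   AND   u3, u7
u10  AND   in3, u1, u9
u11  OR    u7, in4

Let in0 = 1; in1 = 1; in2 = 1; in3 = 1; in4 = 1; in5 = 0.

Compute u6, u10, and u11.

u6 = 1; u10 = 0; u11 = 1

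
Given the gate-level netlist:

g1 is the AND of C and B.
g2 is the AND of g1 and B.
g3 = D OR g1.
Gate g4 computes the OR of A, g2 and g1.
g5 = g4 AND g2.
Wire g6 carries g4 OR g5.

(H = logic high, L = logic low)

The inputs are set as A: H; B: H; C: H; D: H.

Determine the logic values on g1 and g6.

g1 = H; g6 = H

g1 = C AND B = H AND H = H
g2 = g1 AND B = H AND H = H
g4 = A OR g2 OR g1 = H OR H OR H = H
g5 = g4 AND g2 = H AND H = H
g6 = g4 OR g5 = H OR H = H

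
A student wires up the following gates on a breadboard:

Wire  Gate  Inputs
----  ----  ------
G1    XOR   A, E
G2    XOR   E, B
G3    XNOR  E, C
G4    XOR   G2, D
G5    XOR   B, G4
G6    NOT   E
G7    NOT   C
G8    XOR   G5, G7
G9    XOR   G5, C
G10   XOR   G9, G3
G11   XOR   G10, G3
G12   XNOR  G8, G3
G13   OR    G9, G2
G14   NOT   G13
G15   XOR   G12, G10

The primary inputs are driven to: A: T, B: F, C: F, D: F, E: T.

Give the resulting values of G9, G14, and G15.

G2 = E XOR B = T XOR F = T
G3 = E XNOR C = T XNOR F = F
G4 = G2 XOR D = T XOR F = T
G5 = B XOR G4 = F XOR T = T
G7 = NOT C = NOT F = T
G8 = G5 XOR G7 = T XOR T = F
G9 = G5 XOR C = T XOR F = T
G10 = G9 XOR G3 = T XOR F = T
G12 = G8 XNOR G3 = F XNOR F = T
G13 = G9 OR G2 = T OR T = T
G14 = NOT G13 = NOT T = F
G15 = G12 XOR G10 = T XOR T = F

G9 = T, G14 = F, G15 = F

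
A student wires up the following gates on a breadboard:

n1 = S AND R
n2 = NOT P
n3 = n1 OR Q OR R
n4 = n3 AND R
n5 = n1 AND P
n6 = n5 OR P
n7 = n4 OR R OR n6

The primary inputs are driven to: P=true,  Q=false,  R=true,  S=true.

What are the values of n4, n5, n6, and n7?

n4 = true; n5 = true; n6 = true; n7 = true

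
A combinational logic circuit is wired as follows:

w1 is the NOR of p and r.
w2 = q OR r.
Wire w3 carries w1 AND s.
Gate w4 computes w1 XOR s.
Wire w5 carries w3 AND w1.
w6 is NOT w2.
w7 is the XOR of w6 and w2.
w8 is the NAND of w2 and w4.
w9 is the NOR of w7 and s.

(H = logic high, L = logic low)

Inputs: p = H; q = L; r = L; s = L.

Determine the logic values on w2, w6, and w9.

w2 = L  w6 = H  w9 = L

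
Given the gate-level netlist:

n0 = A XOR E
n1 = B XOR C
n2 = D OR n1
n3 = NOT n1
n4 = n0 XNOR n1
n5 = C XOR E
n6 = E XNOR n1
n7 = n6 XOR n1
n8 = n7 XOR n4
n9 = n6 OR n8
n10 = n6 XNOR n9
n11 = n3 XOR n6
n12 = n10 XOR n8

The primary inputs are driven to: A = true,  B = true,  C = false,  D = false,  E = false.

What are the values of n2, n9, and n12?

n2 = true; n9 = false; n12 = true

n0 = A XOR E = true XOR false = true
n1 = B XOR C = true XOR false = true
n2 = D OR n1 = false OR true = true
n4 = n0 XNOR n1 = true XNOR true = true
n6 = E XNOR n1 = false XNOR true = false
n7 = n6 XOR n1 = false XOR true = true
n8 = n7 XOR n4 = true XOR true = false
n9 = n6 OR n8 = false OR false = false
n10 = n6 XNOR n9 = false XNOR false = true
n12 = n10 XOR n8 = true XOR false = true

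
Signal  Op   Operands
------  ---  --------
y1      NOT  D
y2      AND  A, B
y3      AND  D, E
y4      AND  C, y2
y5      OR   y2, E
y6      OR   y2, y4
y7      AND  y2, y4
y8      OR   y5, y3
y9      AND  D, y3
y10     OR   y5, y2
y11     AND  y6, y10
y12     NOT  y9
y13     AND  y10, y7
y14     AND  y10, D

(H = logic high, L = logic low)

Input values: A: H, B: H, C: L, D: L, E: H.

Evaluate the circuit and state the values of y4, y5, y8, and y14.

y4 = L, y5 = H, y8 = H, y14 = L

y2 = A AND B = H AND H = H
y3 = D AND E = L AND H = L
y4 = C AND y2 = L AND H = L
y5 = y2 OR E = H OR H = H
y8 = y5 OR y3 = H OR L = H
y10 = y5 OR y2 = H OR H = H
y14 = y10 AND D = H AND L = L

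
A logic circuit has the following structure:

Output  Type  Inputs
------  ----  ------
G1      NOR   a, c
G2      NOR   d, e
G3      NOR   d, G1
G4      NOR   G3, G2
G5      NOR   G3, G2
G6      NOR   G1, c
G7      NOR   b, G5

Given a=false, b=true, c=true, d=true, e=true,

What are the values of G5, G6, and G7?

G1 = a NOR c = false NOR true = false
G2 = d NOR e = true NOR true = false
G3 = d NOR G1 = true NOR false = false
G5 = G3 NOR G2 = false NOR false = true
G6 = G1 NOR c = false NOR true = false
G7 = b NOR G5 = true NOR true = false

G5 = true, G6 = false, G7 = false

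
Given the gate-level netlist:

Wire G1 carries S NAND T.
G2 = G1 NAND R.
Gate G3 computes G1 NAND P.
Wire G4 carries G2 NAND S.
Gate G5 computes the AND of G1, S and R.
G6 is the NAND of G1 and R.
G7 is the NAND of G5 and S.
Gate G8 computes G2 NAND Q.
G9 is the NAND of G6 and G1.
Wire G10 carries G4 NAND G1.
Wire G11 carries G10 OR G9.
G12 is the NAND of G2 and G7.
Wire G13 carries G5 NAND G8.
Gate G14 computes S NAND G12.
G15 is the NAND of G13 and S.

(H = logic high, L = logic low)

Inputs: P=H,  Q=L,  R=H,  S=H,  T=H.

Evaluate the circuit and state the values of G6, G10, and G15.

G6 = H, G10 = H, G15 = L

G1 = S NAND T = H NAND H = L
G2 = G1 NAND R = L NAND H = H
G4 = G2 NAND S = H NAND H = L
G5 = G1 AND S AND R = L AND H AND H = L
G6 = G1 NAND R = L NAND H = H
G8 = G2 NAND Q = H NAND L = H
G10 = G4 NAND G1 = L NAND L = H
G13 = G5 NAND G8 = L NAND H = H
G15 = G13 NAND S = H NAND H = L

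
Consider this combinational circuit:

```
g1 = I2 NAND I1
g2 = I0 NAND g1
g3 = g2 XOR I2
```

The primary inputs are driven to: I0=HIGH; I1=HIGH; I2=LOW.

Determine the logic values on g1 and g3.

g1 = HIGH, g3 = LOW

g1 = I2 NAND I1 = LOW NAND HIGH = HIGH
g2 = I0 NAND g1 = HIGH NAND HIGH = LOW
g3 = g2 XOR I2 = LOW XOR LOW = LOW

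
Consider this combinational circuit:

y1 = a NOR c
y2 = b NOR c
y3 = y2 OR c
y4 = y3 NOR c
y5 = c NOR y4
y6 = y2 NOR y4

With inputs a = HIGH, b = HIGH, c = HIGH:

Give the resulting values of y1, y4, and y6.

y1 = LOW, y4 = LOW, y6 = HIGH

y1 = a NOR c = HIGH NOR HIGH = LOW
y2 = b NOR c = HIGH NOR HIGH = LOW
y3 = y2 OR c = LOW OR HIGH = HIGH
y4 = y3 NOR c = HIGH NOR HIGH = LOW
y6 = y2 NOR y4 = LOW NOR LOW = HIGH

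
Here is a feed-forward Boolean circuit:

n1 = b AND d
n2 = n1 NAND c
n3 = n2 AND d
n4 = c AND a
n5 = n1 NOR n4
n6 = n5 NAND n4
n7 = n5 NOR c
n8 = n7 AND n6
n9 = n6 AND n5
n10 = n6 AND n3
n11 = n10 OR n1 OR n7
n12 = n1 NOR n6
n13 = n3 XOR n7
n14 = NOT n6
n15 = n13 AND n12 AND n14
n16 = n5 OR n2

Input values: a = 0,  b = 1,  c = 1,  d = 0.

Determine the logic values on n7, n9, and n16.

n7 = 0, n9 = 1, n16 = 1

n1 = b AND d = 1 AND 0 = 0
n2 = n1 NAND c = 0 NAND 1 = 1
n4 = c AND a = 1 AND 0 = 0
n5 = n1 NOR n4 = 0 NOR 0 = 1
n6 = n5 NAND n4 = 1 NAND 0 = 1
n7 = n5 NOR c = 1 NOR 1 = 0
n9 = n6 AND n5 = 1 AND 1 = 1
n16 = n5 OR n2 = 1 OR 1 = 1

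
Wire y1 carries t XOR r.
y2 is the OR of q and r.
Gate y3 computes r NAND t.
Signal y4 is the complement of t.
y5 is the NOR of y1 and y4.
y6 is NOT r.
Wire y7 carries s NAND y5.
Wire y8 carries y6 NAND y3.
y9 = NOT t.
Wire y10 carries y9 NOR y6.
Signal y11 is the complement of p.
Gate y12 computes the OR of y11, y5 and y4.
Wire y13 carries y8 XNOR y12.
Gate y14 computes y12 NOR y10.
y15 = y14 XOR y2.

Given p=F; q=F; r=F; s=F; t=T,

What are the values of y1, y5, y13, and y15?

y1 = t XOR r = T XOR F = T
y2 = q OR r = F OR F = F
y3 = r NAND t = F NAND T = T
y4 = NOT t = NOT T = F
y5 = y1 NOR y4 = T NOR F = F
y6 = NOT r = NOT F = T
y8 = y6 NAND y3 = T NAND T = F
y9 = NOT t = NOT T = F
y10 = y9 NOR y6 = F NOR T = F
y11 = NOT p = NOT F = T
y12 = y11 OR y5 OR y4 = T OR F OR F = T
y13 = y8 XNOR y12 = F XNOR T = F
y14 = y12 NOR y10 = T NOR F = F
y15 = y14 XOR y2 = F XOR F = F

y1 = T, y5 = F, y13 = F, y15 = F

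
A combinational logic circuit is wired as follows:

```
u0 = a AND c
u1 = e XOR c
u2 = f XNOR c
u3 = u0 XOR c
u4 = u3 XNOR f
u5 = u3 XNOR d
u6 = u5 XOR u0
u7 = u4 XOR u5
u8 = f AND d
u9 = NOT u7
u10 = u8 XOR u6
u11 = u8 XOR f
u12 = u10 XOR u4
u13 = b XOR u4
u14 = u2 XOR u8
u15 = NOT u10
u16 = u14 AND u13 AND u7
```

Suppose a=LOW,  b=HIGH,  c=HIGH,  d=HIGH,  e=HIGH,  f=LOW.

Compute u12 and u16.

u0 = a AND c = LOW AND HIGH = LOW
u2 = f XNOR c = LOW XNOR HIGH = LOW
u3 = u0 XOR c = LOW XOR HIGH = HIGH
u4 = u3 XNOR f = HIGH XNOR LOW = LOW
u5 = u3 XNOR d = HIGH XNOR HIGH = HIGH
u6 = u5 XOR u0 = HIGH XOR LOW = HIGH
u7 = u4 XOR u5 = LOW XOR HIGH = HIGH
u8 = f AND d = LOW AND HIGH = LOW
u10 = u8 XOR u6 = LOW XOR HIGH = HIGH
u12 = u10 XOR u4 = HIGH XOR LOW = HIGH
u13 = b XOR u4 = HIGH XOR LOW = HIGH
u14 = u2 XOR u8 = LOW XOR LOW = LOW
u16 = u14 AND u13 AND u7 = LOW AND HIGH AND HIGH = LOW

u12 = HIGH; u16 = LOW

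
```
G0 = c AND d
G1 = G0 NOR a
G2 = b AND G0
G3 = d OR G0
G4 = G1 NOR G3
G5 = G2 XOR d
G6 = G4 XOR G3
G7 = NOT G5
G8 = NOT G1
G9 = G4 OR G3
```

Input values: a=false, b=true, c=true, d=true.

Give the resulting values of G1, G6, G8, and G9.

G1 = false, G6 = true, G8 = true, G9 = true

G0 = c AND d = true AND true = true
G1 = G0 NOR a = true NOR false = false
G3 = d OR G0 = true OR true = true
G4 = G1 NOR G3 = false NOR true = false
G6 = G4 XOR G3 = false XOR true = true
G8 = NOT G1 = NOT false = true
G9 = G4 OR G3 = false OR true = true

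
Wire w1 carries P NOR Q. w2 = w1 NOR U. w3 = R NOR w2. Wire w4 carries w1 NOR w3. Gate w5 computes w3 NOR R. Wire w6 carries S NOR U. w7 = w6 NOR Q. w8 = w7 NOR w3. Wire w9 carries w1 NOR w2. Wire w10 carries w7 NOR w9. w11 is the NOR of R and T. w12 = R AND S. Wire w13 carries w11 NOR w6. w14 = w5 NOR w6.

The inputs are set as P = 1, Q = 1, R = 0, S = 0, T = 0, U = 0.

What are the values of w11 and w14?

w1 = P NOR Q = 1 NOR 1 = 0
w2 = w1 NOR U = 0 NOR 0 = 1
w3 = R NOR w2 = 0 NOR 1 = 0
w5 = w3 NOR R = 0 NOR 0 = 1
w6 = S NOR U = 0 NOR 0 = 1
w11 = R NOR T = 0 NOR 0 = 1
w14 = w5 NOR w6 = 1 NOR 1 = 0

w11 = 1, w14 = 0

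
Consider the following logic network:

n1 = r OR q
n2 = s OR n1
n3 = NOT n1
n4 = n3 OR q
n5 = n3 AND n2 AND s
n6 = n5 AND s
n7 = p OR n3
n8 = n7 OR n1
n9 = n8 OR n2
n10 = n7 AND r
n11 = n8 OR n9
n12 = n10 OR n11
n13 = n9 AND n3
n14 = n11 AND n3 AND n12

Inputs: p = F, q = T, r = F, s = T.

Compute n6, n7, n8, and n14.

n6 = F, n7 = F, n8 = T, n14 = F

n1 = r OR q = F OR T = T
n2 = s OR n1 = T OR T = T
n3 = NOT n1 = NOT T = F
n5 = n3 AND n2 AND s = F AND T AND T = F
n6 = n5 AND s = F AND T = F
n7 = p OR n3 = F OR F = F
n8 = n7 OR n1 = F OR T = T
n9 = n8 OR n2 = T OR T = T
n10 = n7 AND r = F AND F = F
n11 = n8 OR n9 = T OR T = T
n12 = n10 OR n11 = F OR T = T
n14 = n11 AND n3 AND n12 = T AND F AND T = F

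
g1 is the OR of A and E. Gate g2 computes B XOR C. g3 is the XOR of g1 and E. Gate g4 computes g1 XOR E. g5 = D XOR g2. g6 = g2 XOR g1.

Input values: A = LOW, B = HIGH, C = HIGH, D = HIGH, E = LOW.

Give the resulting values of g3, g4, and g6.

g3 = LOW  g4 = LOW  g6 = LOW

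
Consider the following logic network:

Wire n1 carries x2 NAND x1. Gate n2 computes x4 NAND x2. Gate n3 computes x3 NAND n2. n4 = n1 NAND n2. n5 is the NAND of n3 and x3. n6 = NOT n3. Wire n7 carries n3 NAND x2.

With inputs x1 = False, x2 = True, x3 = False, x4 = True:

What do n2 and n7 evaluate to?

n2 = False, n7 = False

n2 = x4 NAND x2 = True NAND True = False
n3 = x3 NAND n2 = False NAND False = True
n7 = n3 NAND x2 = True NAND True = False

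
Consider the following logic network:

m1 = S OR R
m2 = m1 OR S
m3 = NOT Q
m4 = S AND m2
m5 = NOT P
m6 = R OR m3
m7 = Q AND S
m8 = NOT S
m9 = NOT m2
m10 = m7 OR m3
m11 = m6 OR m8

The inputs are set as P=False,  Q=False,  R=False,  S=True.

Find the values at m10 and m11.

m10 = True  m11 = True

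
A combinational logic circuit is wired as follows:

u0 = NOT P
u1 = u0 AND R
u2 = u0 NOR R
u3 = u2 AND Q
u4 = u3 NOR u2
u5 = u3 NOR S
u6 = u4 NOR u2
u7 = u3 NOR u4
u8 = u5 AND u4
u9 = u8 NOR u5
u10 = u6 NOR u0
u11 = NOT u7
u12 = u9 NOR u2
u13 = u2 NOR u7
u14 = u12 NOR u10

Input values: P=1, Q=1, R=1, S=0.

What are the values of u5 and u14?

u5 = 1  u14 = 0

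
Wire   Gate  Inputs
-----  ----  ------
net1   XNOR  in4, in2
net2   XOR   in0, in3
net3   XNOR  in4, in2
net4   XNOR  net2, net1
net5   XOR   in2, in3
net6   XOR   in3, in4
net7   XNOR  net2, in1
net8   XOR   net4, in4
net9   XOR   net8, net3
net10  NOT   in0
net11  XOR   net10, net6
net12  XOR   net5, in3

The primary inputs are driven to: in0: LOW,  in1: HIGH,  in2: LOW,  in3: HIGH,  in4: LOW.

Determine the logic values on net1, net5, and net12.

net1 = in4 XNOR in2 = LOW XNOR LOW = HIGH
net5 = in2 XOR in3 = LOW XOR HIGH = HIGH
net12 = net5 XOR in3 = HIGH XOR HIGH = LOW

net1 = HIGH, net5 = HIGH, net12 = LOW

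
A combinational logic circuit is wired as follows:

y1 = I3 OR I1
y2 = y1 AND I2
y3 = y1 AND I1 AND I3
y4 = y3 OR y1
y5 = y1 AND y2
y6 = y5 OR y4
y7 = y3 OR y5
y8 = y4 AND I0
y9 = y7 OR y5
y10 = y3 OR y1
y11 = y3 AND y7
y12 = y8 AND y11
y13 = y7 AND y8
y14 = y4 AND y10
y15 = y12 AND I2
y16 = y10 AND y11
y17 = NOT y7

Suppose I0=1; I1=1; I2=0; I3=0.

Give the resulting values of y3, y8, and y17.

y3 = 0  y8 = 1  y17 = 1

y1 = I3 OR I1 = 0 OR 1 = 1
y2 = y1 AND I2 = 1 AND 0 = 0
y3 = y1 AND I1 AND I3 = 1 AND 1 AND 0 = 0
y4 = y3 OR y1 = 0 OR 1 = 1
y5 = y1 AND y2 = 1 AND 0 = 0
y7 = y3 OR y5 = 0 OR 0 = 0
y8 = y4 AND I0 = 1 AND 1 = 1
y17 = NOT y7 = NOT 0 = 1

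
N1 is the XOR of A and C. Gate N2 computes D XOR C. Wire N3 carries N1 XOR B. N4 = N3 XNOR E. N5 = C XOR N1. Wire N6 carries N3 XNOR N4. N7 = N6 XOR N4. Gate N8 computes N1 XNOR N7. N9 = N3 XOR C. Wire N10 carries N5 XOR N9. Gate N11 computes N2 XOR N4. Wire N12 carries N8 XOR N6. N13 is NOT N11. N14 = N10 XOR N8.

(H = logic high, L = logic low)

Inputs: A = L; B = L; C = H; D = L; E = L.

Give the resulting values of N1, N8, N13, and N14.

N1 = A XOR C = L XOR H = H
N2 = D XOR C = L XOR H = H
N3 = N1 XOR B = H XOR L = H
N4 = N3 XNOR E = H XNOR L = L
N5 = C XOR N1 = H XOR H = L
N6 = N3 XNOR N4 = H XNOR L = L
N7 = N6 XOR N4 = L XOR L = L
N8 = N1 XNOR N7 = H XNOR L = L
N9 = N3 XOR C = H XOR H = L
N10 = N5 XOR N9 = L XOR L = L
N11 = N2 XOR N4 = H XOR L = H
N13 = NOT N11 = NOT H = L
N14 = N10 XOR N8 = L XOR L = L

N1 = H  N8 = L  N13 = L  N14 = L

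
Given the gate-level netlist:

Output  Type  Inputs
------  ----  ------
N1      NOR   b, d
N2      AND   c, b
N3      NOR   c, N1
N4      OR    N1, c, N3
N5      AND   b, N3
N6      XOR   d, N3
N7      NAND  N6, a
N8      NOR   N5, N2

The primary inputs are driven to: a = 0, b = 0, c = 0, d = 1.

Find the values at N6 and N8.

N1 = b NOR d = 0 NOR 1 = 0
N2 = c AND b = 0 AND 0 = 0
N3 = c NOR N1 = 0 NOR 0 = 1
N5 = b AND N3 = 0 AND 1 = 0
N6 = d XOR N3 = 1 XOR 1 = 0
N8 = N5 NOR N2 = 0 NOR 0 = 1

N6 = 0, N8 = 1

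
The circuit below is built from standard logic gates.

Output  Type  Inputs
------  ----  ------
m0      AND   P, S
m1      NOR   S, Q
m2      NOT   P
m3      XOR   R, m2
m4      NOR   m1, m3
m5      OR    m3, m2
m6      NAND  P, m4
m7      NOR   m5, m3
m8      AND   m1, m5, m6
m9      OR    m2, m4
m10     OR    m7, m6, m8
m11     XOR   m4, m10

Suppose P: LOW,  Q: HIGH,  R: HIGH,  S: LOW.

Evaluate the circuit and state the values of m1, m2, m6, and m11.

m1 = S NOR Q = LOW NOR HIGH = LOW
m2 = NOT P = NOT LOW = HIGH
m3 = R XOR m2 = HIGH XOR HIGH = LOW
m4 = m1 NOR m3 = LOW NOR LOW = HIGH
m5 = m3 OR m2 = LOW OR HIGH = HIGH
m6 = P NAND m4 = LOW NAND HIGH = HIGH
m7 = m5 NOR m3 = HIGH NOR LOW = LOW
m8 = m1 AND m5 AND m6 = LOW AND HIGH AND HIGH = LOW
m10 = m7 OR m6 OR m8 = LOW OR HIGH OR LOW = HIGH
m11 = m4 XOR m10 = HIGH XOR HIGH = LOW

m1 = LOW, m2 = HIGH, m6 = HIGH, m11 = LOW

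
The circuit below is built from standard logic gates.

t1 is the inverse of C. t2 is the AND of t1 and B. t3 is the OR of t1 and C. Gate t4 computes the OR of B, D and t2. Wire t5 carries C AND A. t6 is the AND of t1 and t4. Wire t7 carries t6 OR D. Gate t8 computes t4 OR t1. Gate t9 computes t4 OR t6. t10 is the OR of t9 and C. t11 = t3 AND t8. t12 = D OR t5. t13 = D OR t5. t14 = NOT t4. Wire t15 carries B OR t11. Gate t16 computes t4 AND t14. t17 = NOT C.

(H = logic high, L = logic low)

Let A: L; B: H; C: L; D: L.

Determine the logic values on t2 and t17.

t2 = H  t17 = H

t1 = NOT C = NOT L = H
t2 = t1 AND B = H AND H = H
t17 = NOT C = NOT L = H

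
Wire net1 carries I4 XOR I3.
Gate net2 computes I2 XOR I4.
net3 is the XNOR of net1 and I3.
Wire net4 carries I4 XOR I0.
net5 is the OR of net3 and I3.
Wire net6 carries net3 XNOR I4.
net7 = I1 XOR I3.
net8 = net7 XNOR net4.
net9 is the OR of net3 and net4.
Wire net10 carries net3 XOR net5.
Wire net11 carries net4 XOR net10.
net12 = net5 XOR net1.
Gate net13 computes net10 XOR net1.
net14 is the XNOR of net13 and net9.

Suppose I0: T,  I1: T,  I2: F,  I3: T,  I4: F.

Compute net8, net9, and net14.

net8 = F, net9 = T, net14 = T

net1 = I4 XOR I3 = F XOR T = T
net3 = net1 XNOR I3 = T XNOR T = T
net4 = I4 XOR I0 = F XOR T = T
net5 = net3 OR I3 = T OR T = T
net7 = I1 XOR I3 = T XOR T = F
net8 = net7 XNOR net4 = F XNOR T = F
net9 = net3 OR net4 = T OR T = T
net10 = net3 XOR net5 = T XOR T = F
net13 = net10 XOR net1 = F XOR T = T
net14 = net13 XNOR net9 = T XNOR T = T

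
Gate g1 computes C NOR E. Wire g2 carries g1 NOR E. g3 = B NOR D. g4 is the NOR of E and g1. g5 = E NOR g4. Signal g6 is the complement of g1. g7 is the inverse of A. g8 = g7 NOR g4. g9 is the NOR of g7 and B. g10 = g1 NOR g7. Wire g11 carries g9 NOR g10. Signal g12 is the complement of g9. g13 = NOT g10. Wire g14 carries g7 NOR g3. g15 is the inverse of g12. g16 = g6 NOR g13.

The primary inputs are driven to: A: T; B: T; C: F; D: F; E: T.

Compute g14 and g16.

g1 = C NOR E = F NOR T = F
g3 = B NOR D = T NOR F = F
g6 = NOT g1 = NOT F = T
g7 = NOT A = NOT T = F
g10 = g1 NOR g7 = F NOR F = T
g13 = NOT g10 = NOT T = F
g14 = g7 NOR g3 = F NOR F = T
g16 = g6 NOR g13 = T NOR F = F

g14 = T  g16 = F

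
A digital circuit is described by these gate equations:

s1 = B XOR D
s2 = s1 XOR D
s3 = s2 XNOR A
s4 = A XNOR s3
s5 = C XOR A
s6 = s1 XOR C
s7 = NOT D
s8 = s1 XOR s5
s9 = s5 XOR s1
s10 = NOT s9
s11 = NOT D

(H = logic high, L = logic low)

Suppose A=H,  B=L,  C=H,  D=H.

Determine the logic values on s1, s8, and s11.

s1 = B XOR D = L XOR H = H
s5 = C XOR A = H XOR H = L
s8 = s1 XOR s5 = H XOR L = H
s11 = NOT D = NOT H = L

s1 = H; s8 = H; s11 = L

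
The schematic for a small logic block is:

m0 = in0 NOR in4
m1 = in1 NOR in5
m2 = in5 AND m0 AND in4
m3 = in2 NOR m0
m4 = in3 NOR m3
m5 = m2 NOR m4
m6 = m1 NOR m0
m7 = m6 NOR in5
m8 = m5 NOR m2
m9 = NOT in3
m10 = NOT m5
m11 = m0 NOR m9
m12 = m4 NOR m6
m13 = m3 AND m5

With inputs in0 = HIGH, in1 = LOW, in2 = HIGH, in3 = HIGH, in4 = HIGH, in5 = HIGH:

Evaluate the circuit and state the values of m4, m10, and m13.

m4 = LOW; m10 = LOW; m13 = LOW

m0 = in0 NOR in4 = HIGH NOR HIGH = LOW
m2 = in5 AND m0 AND in4 = HIGH AND LOW AND HIGH = LOW
m3 = in2 NOR m0 = HIGH NOR LOW = LOW
m4 = in3 NOR m3 = HIGH NOR LOW = LOW
m5 = m2 NOR m4 = LOW NOR LOW = HIGH
m10 = NOT m5 = NOT HIGH = LOW
m13 = m3 AND m5 = LOW AND HIGH = LOW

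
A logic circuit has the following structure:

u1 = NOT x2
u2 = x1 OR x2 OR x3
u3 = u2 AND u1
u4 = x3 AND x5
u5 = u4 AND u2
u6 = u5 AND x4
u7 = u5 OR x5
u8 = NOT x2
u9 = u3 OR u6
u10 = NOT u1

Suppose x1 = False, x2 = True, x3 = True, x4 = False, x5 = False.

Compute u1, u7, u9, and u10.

u1 = NOT x2 = NOT True = False
u2 = x1 OR x2 OR x3 = False OR True OR True = True
u3 = u2 AND u1 = True AND False = False
u4 = x3 AND x5 = True AND False = False
u5 = u4 AND u2 = False AND True = False
u6 = u5 AND x4 = False AND False = False
u7 = u5 OR x5 = False OR False = False
u9 = u3 OR u6 = False OR False = False
u10 = NOT u1 = NOT False = True

u1 = False; u7 = False; u9 = False; u10 = True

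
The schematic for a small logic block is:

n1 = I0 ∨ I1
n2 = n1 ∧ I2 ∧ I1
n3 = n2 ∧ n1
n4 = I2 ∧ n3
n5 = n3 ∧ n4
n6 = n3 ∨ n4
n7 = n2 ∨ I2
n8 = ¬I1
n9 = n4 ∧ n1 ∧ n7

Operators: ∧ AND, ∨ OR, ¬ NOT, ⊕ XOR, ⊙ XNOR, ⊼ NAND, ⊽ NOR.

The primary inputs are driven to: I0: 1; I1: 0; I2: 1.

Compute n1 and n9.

n1 = I0 OR I1 = 1 OR 0 = 1
n2 = n1 AND I2 AND I1 = 1 AND 1 AND 0 = 0
n3 = n2 AND n1 = 0 AND 1 = 0
n4 = I2 AND n3 = 1 AND 0 = 0
n7 = n2 OR I2 = 0 OR 1 = 1
n9 = n4 AND n1 AND n7 = 0 AND 1 AND 1 = 0

n1 = 1; n9 = 0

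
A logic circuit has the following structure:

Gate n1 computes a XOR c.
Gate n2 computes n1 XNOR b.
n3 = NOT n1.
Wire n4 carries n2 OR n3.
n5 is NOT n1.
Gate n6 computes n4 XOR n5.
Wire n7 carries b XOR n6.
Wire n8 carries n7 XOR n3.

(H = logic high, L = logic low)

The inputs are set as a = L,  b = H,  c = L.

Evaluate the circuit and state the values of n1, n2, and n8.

n1 = L, n2 = L, n8 = L

n1 = a XOR c = L XOR L = L
n2 = n1 XNOR b = L XNOR H = L
n3 = NOT n1 = NOT L = H
n4 = n2 OR n3 = L OR H = H
n5 = NOT n1 = NOT L = H
n6 = n4 XOR n5 = H XOR H = L
n7 = b XOR n6 = H XOR L = H
n8 = n7 XOR n3 = H XOR H = L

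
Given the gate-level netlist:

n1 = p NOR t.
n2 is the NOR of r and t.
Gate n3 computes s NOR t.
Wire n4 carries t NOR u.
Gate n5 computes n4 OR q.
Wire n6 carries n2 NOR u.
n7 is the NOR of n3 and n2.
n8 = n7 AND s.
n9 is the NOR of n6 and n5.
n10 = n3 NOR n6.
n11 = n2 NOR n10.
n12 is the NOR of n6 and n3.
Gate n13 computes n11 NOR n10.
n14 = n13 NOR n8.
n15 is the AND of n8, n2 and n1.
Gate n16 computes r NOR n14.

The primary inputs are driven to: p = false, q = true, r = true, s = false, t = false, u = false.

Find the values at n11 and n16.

n2 = r NOR t = true NOR false = false
n3 = s NOR t = false NOR false = true
n6 = n2 NOR u = false NOR false = true
n7 = n3 NOR n2 = true NOR false = false
n8 = n7 AND s = false AND false = false
n10 = n3 NOR n6 = true NOR true = false
n11 = n2 NOR n10 = false NOR false = true
n13 = n11 NOR n10 = true NOR false = false
n14 = n13 NOR n8 = false NOR false = true
n16 = r NOR n14 = true NOR true = false

n11 = true, n16 = false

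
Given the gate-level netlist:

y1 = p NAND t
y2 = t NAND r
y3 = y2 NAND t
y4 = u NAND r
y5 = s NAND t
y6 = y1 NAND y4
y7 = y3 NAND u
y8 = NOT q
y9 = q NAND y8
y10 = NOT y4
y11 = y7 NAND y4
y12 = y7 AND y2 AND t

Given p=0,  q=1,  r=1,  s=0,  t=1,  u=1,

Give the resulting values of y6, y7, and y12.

y1 = p NAND t = 0 NAND 1 = 1
y2 = t NAND r = 1 NAND 1 = 0
y3 = y2 NAND t = 0 NAND 1 = 1
y4 = u NAND r = 1 NAND 1 = 0
y6 = y1 NAND y4 = 1 NAND 0 = 1
y7 = y3 NAND u = 1 NAND 1 = 0
y12 = y7 AND y2 AND t = 0 AND 0 AND 1 = 0

y6 = 1, y7 = 0, y12 = 0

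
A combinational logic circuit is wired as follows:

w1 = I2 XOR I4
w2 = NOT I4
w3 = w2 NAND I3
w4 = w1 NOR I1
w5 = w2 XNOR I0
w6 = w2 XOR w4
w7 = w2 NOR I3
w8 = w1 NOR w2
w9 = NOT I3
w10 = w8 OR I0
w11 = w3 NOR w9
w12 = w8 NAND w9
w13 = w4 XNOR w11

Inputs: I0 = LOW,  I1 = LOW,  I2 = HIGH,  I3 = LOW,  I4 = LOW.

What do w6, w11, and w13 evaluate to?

w6 = HIGH, w11 = LOW, w13 = HIGH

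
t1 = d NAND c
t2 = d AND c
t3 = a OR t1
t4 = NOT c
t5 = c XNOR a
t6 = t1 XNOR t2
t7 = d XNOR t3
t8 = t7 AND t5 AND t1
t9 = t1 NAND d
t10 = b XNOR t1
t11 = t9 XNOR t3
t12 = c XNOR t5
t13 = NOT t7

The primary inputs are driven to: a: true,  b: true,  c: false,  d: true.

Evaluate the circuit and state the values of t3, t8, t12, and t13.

t3 = true  t8 = false  t12 = true  t13 = false

t1 = d NAND c = true NAND false = true
t3 = a OR t1 = true OR true = true
t5 = c XNOR a = false XNOR true = false
t7 = d XNOR t3 = true XNOR true = true
t8 = t7 AND t5 AND t1 = true AND false AND true = false
t12 = c XNOR t5 = false XNOR false = true
t13 = NOT t7 = NOT true = false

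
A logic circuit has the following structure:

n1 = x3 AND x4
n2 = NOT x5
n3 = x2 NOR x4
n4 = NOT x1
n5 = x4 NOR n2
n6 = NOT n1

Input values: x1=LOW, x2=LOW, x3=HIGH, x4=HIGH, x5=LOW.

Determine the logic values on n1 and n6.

n1 = HIGH  n6 = LOW

n1 = x3 AND x4 = HIGH AND HIGH = HIGH
n6 = NOT n1 = NOT HIGH = LOW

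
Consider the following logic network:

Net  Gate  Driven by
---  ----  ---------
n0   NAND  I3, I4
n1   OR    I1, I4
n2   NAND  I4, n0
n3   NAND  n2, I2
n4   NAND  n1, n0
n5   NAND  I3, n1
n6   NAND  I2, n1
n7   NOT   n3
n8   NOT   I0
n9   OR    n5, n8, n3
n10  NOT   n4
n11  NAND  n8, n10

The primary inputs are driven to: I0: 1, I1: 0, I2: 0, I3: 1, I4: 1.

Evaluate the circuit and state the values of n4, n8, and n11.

n4 = 1; n8 = 0; n11 = 1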